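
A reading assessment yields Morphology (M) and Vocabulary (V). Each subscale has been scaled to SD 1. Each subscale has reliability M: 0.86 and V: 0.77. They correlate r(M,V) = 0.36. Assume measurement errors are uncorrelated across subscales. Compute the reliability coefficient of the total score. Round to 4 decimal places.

Var(M+V) = 2 + 2·[0.36] = 2 + 0.72 = 2.72.
Because errors are independent across components, Cov(Tᵢ,Tⱼ) = Cov(Xᵢ,Xⱼ); the off-diagonal part of the true-score variance is the same as above.
True-score variance = [0.86 + 0.77] + 0.72 = 1.63 + 0.72 = 2.35.
Reliability = 2.35 / 2.72 = 0.8640.

0.8640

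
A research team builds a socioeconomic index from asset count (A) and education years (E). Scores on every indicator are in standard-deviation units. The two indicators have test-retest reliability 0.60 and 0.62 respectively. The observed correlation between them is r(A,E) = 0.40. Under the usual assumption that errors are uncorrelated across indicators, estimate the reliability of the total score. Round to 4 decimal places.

Var(A+E) = 2 + 2·[0.40] = 2 + 0.8 = 2.8.
Because errors are independent across components, Cov(Tᵢ,Tⱼ) = Cov(Xᵢ,Xⱼ); the off-diagonal part of the true-score variance is the same as above.
True-score variance = [0.60 + 0.62] + 0.8 = 1.22 + 0.8 = 2.02.
Reliability = 2.02 / 2.8 = 0.7214.

0.7214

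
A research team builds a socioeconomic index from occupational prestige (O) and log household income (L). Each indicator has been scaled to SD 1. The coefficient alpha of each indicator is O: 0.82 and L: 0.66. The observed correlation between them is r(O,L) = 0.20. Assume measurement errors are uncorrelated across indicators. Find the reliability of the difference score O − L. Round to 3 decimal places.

0.675

Var(O−L) = 1 + 1 − 2·0.20 = 2 − 0.4 = 1.6.
With uncorrelated errors the cross-covariances are all true-score covariance, so they carry over unchanged; only the diagonal terms shrink to ρᵢσᵢ².
True-score variance = [0.82 + 0.66] − 0.4 = 1.48 − 0.4 = 1.08.
Reliability = 1.08 / 1.6 = 0.675.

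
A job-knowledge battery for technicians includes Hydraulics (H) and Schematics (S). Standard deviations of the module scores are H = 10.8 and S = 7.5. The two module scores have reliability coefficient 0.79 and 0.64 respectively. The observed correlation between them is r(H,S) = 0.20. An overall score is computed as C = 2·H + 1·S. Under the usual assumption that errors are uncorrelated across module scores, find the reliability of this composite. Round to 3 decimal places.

Var(C) = 2²·10.8² + 7.5² + 2·[2·10.8·7.5·0.20] = 522.81 + 64.8 = 587.61.
With uncorrelated errors the cross-covariances are all true-score covariance, so they carry over unchanged; only the diagonal terms shrink to ρᵢσᵢ².
True-score variance = [2²·10.8²·0.79 + 7.5²·0.64] + 64.8 = 404.582 + 64.8 = 469.382.
Reliability = 469.382 / 587.61 = 0.799.

0.799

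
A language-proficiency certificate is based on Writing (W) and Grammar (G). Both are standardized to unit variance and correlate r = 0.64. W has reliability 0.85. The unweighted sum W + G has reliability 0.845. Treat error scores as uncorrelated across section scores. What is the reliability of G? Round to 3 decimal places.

0.642

Var(W+G) = 2 + 2·0.64 = 3.280.
True-score variance = ρ_W + ρ_G + 2·0.64, so 0.845 = (0.85 + ρ_G + 1.28) / 3.280.
ρ_G = 0.845·3.280 − 0.85 − 1.28 = 0.642.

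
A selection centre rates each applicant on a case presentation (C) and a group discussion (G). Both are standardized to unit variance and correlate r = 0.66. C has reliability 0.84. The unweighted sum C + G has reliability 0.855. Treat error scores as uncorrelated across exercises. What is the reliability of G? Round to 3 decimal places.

Var(C+G) = 2 + 2·0.66 = 3.320.
True-score variance = ρ_C + ρ_G + 2·0.66, so 0.855 = (0.84 + ρ_G + 1.32) / 3.320.
ρ_G = 0.855·3.320 − 0.84 − 1.32 = 0.679.

0.679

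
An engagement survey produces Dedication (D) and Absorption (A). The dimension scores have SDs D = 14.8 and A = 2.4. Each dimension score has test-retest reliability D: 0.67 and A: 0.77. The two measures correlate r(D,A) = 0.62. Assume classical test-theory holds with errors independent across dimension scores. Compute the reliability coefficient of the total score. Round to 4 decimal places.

0.7262

Var(D+A) = 14.8² + 2.4² + 2·[14.8·2.4·0.62] = 224.8 + 44.0448 = 268.845.
With uncorrelated errors the cross-covariances are all true-score covariance, so they carry over unchanged; only the diagonal terms shrink to ρᵢσᵢ².
True-score variance = [14.8²·0.67 + 2.4²·0.77] + 44.0448 = 151.192 + 44.0448 = 195.237.
Reliability = 195.237 / 268.845 = 0.7262.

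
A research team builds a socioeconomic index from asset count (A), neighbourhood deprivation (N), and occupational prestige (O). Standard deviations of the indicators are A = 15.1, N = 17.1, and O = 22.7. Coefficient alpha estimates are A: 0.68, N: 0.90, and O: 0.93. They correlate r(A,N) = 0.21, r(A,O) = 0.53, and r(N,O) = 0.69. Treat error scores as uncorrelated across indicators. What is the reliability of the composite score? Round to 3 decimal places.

0.932

Var(A+N+O) = 15.1² + 17.1² + 22.7² + 2·[15.1·17.1·0.21 + 15.1·22.7·0.53 + 17.1·22.7·0.69] = 1035.71 + 1007.46 = 2043.17.
Because errors are independent across components, Cov(Tᵢ,Tⱼ) = Cov(Xᵢ,Xⱼ); the off-diagonal part of the true-score variance is the same as above.
True-score variance = [15.1²·0.68 + 17.1²·0.90 + 22.7²·0.93] + 1007.46 = 897.436 + 1007.46 = 1904.89.
Reliability = 1904.89 / 2043.17 = 0.932.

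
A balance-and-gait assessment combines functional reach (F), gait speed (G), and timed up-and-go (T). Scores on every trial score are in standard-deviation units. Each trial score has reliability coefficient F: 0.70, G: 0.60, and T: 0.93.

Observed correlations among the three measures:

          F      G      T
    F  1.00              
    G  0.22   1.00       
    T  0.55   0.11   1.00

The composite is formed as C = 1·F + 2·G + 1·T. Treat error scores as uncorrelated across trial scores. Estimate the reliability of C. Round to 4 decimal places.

Var(C) = 1 + 2² + 1 + 2·[2·0.22 + 0.55 + 2·0.11] = 6 + 2.42 = 8.42.
With uncorrelated errors the cross-covariances are all true-score covariance, so they carry over unchanged; only the diagonal terms shrink to ρᵢσᵢ².
True-score variance = [0.70 + 2²·0.60 + 0.93] + 2.42 = 4.03 + 2.42 = 6.45.
Reliability = 6.45 / 8.42 = 0.7660.

0.7660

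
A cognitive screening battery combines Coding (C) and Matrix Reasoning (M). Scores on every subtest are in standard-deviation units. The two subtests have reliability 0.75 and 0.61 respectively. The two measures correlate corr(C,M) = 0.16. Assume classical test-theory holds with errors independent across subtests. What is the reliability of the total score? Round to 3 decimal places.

Var(C+M) = 2 + 2·[0.16] = 2 + 0.32 = 2.32.
Under uncorrelated errors the observed covariances equal the true-score covariances, so only the own-variance terms attenuate.
True-score variance = [0.75 + 0.61] + 0.32 = 1.36 + 0.32 = 1.68.
Reliability = 1.68 / 2.32 = 0.724.

0.724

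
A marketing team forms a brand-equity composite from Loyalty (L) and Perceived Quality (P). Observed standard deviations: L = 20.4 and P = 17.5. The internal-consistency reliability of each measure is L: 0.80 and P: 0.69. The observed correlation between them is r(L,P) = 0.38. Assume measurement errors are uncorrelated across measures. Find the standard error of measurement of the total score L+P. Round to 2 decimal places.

13.35

Var(total) = 722.41 + 271.32 = 993.73.
True-score variance = 544.24 + 271.32 = 815.561, so reliability = 0.8207.
Error variance = 993.73 − 815.561 = 178.169; SEM = √178.169 = 13.35.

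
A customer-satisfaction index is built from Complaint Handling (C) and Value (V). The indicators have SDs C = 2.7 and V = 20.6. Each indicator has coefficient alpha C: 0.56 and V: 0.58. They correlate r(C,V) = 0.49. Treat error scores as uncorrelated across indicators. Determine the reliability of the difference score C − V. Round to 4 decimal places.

0.5189

Var(C−V) = 2.7² + 20.6² − 2·2.7·20.6·0.49 = 431.65 − 54.5076 = 377.142.
With uncorrelated errors the cross-covariances are all true-score covariance, so they carry over unchanged; only the diagonal terms shrink to ρᵢσᵢ².
True-score variance = [2.7²·0.56 + 20.6²·0.58] − 54.5076 = 250.211 − 54.5076 = 195.704.
Reliability = 195.704 / 377.142 = 0.5189.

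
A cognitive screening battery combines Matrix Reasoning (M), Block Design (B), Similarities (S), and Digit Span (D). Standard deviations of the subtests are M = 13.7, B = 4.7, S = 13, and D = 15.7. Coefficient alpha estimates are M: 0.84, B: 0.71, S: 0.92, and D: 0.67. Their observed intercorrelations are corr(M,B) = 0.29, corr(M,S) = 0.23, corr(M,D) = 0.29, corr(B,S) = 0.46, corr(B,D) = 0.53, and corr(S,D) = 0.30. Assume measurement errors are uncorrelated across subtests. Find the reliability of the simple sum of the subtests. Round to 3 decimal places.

Var(M+B+S+D) = 13.7² + 4.7² + 13² + 15.7² + 2·[13.7·4.7·0.29 + 13.7·13·0.23 + 13.7·15.7·0.29 + 4.7·13·0.46 + 4.7·15.7·0.53 + 13·15.7·0.30] = 625.27 + 500.914 = 1126.18.
Under uncorrelated errors the observed covariances equal the true-score covariances, so only the own-variance terms attenuate.
True-score variance = [13.7²·0.84 + 4.7²·0.71 + 13²·0.92 + 15.7²·0.67] + 500.914 = 493.972 + 500.914 = 994.886.
Reliability = 994.886 / 1126.18 = 0.883.

0.883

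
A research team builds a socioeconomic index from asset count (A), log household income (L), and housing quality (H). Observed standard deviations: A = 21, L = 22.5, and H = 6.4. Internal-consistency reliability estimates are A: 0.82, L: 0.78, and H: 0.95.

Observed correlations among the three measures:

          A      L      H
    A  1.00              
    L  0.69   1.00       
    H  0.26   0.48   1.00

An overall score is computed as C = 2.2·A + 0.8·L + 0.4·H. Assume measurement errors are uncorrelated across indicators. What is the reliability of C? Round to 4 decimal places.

Var(C) = 2.2²·21² + 0.8²·22.5² + 0.4²·6.4² + 2·[1.76·21·22.5·0.69 + 0.88·21·6.4·0.26 + 0.32·22.5·6.4·0.48] = 2464.99 + 1253.35 = 3718.34.
Because errors are independent across components, Cov(Tᵢ,Tⱼ) = Cov(Xᵢ,Xⱼ); the off-diagonal part of the true-score variance is the same as above.
True-score variance = [2.2²·21²·0.82 + 0.8²·22.5²·0.78 + 0.4²·6.4²·0.95] + 1253.35 = 2009.19 + 1253.35 = 3262.53.
Reliability = 3262.53 / 3718.34 = 0.8774.

0.8774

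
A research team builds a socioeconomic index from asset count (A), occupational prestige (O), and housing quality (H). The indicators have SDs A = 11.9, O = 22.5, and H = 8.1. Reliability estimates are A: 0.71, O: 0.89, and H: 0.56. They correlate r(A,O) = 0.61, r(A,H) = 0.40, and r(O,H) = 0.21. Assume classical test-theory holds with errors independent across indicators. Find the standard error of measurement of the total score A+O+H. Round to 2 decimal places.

Var(total) = 713.47 + 480.312 = 1193.78.
True-score variance = 587.847 + 480.312 = 1068.16, so reliability = 0.8948.
Error variance = 1193.78 − 1068.16 = 125.623; SEM = √125.623 = 11.21.

11.21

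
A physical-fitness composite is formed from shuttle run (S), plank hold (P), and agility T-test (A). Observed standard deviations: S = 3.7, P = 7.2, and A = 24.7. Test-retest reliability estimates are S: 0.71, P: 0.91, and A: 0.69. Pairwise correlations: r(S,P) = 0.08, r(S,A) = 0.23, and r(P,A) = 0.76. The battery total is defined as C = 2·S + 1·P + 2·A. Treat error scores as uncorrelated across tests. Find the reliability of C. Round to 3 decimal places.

0.762

Var(C) = 2²·3.7² + 7.2² + 2²·24.7² + 2·[2·3.7·7.2·0.08 + 4·3.7·24.7·0.23 + 2·7.2·24.7·0.76] = 2546.96 + 717.316 = 3264.28.
Because errors are independent across components, Cov(Tᵢ,Tⱼ) = Cov(Xᵢ,Xⱼ); the off-diagonal part of the true-score variance is the same as above.
True-score variance = [2²·3.7²·0.71 + 7.2²·0.91 + 2²·24.7²·0.69] + 717.316 = 1769.9 + 717.316 = 2487.22.
Reliability = 2487.22 / 3264.28 = 0.762.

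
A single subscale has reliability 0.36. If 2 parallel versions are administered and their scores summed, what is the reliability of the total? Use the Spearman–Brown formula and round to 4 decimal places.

0.5294

ρ_k = kρ / (1 + (k−1)ρ) = 2·0.36 / (1 + 1·0.36) = 0.720 / 1.360 = 0.5294.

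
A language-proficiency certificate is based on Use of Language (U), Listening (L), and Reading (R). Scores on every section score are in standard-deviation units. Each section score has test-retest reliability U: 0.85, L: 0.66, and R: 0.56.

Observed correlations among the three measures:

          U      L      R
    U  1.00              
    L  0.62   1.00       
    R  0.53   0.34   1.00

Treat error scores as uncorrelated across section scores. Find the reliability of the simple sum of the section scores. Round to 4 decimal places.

0.8445

Var(U+L+R) = 3 + 2·[0.62 + 0.53 + 0.34] = 3 + 2.98 = 5.98.
Under uncorrelated errors the observed covariances equal the true-score covariances, so only the own-variance terms attenuate.
True-score variance = [0.85 + 0.66 + 0.56] + 2.98 = 2.07 + 2.98 = 5.05.
Reliability = 5.05 / 5.98 = 0.8445.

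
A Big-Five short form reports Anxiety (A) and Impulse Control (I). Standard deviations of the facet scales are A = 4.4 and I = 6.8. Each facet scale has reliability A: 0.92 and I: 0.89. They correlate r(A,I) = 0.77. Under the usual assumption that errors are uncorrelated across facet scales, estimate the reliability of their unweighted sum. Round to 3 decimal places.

0.941

Var(A+I) = 4.4² + 6.8² + 2·[4.4·6.8·0.77] = 65.6 + 46.0768 = 111.677.
With uncorrelated errors the cross-covariances are all true-score covariance, so they carry over unchanged; only the diagonal terms shrink to ρᵢσᵢ².
True-score variance = [4.4²·0.92 + 6.8²·0.89] + 46.0768 = 58.9648 + 46.0768 = 105.042.
Reliability = 105.042 / 111.677 = 0.941.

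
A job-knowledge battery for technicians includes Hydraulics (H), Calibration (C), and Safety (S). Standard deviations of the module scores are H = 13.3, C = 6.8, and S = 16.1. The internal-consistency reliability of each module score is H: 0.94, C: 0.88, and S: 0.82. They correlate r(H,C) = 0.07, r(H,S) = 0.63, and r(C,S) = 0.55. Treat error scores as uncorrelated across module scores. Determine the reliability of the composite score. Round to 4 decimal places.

0.9290

Var(H+C+S) = 13.3² + 6.8² + 16.1² + 2·[13.3·6.8·0.07 + 13.3·16.1·0.63 + 6.8·16.1·0.55] = 482.34 + 402.893 = 885.233.
Under uncorrelated errors the observed covariances equal the true-score covariances, so only the own-variance terms attenuate.
True-score variance = [13.3²·0.94 + 6.8²·0.88 + 16.1²·0.82] + 402.893 = 419.52 + 402.893 = 822.413.
Reliability = 822.413 / 885.233 = 0.9290.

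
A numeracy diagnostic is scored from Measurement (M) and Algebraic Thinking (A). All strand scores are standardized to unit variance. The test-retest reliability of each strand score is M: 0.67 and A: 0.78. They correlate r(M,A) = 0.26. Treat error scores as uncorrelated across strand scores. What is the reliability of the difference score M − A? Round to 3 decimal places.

Var(M−A) = 1 + 1 − 2·0.26 = 2 − 0.52 = 1.48.
Because errors are independent across components, Cov(Tᵢ,Tⱼ) = Cov(Xᵢ,Xⱼ); the off-diagonal part of the true-score variance is the same as above.
True-score variance = [0.67 + 0.78] − 0.52 = 1.45 − 0.52 = 0.93.
Reliability = 0.93 / 1.48 = 0.628.

0.628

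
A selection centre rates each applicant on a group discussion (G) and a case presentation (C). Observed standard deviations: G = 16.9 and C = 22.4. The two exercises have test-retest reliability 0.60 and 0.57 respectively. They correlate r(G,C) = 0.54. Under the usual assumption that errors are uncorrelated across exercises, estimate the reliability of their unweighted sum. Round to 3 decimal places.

0.724

Var(G+C) = 16.9² + 22.4² + 2·[16.9·22.4·0.54] = 787.37 + 408.845 = 1196.21.
With uncorrelated errors the cross-covariances are all true-score covariance, so they carry over unchanged; only the diagonal terms shrink to ρᵢσᵢ².
True-score variance = [16.9²·0.60 + 22.4²·0.57] + 408.845 = 457.369 + 408.845 = 866.214.
Reliability = 866.214 / 1196.21 = 0.724.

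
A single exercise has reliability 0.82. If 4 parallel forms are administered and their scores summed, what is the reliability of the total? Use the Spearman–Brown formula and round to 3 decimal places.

ρ_k = kρ / (1 + (k−1)ρ) = 4·0.82 / (1 + 3·0.82) = 3.280 / 3.460 = 0.948.

0.948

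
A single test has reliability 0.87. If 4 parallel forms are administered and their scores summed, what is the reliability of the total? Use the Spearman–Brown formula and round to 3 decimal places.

0.964

ρ_k = kρ / (1 + (k−1)ρ) = 4·0.87 / (1 + 3·0.87) = 3.480 / 3.610 = 0.964.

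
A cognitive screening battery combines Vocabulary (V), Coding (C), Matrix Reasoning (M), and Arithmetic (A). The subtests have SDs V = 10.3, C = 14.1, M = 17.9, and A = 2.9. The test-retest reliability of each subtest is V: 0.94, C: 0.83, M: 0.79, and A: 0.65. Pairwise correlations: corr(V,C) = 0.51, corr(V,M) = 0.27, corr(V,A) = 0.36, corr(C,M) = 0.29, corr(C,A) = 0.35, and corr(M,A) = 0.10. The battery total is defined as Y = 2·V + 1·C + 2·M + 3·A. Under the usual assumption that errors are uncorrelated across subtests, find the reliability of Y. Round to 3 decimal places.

0.891

Var(Y) = 2²·10.3² + 14.1² + 2²·17.9² + 3²·2.9² + 2·[2·10.3·14.1·0.51 + 4·10.3·17.9·0.27 + 6·10.3·2.9·0.36 + 2·14.1·17.9·0.29 + 3·14.1·2.9·0.35 + 6·17.9·2.9·0.10] = 1980.5 + 1264.48 = 3244.98.
Under uncorrelated errors the observed covariances equal the true-score covariances, so only the own-variance terms attenuate.
True-score variance = [2²·10.3²·0.94 + 14.1²·0.83 + 2²·17.9²·0.79 + 3²·2.9²·0.65] + 1264.48 = 1625.6 + 1264.48 = 2890.09.
Reliability = 2890.09 / 3244.98 = 0.891.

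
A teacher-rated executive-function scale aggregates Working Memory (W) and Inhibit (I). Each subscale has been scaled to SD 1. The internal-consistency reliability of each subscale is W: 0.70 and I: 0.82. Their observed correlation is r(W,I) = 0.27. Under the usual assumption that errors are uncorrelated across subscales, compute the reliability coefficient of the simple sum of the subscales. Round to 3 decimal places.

0.811

Var(W+I) = 2 + 2·[0.27] = 2 + 0.54 = 2.54.
With uncorrelated errors the cross-covariances are all true-score covariance, so they carry over unchanged; only the diagonal terms shrink to ρᵢσᵢ².
True-score variance = [0.70 + 0.82] + 0.54 = 1.52 + 0.54 = 2.06.
Reliability = 2.06 / 2.54 = 0.811.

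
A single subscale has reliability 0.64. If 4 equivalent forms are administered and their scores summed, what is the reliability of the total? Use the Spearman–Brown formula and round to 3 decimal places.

ρ_k = kρ / (1 + (k−1)ρ) = 4·0.64 / (1 + 3·0.64) = 2.560 / 2.920 = 0.877.

0.877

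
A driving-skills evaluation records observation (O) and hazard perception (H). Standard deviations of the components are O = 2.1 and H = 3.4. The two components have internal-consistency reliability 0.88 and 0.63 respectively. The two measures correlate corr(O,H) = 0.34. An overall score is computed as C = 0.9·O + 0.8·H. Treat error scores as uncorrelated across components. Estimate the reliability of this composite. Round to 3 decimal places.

0.781

Var(C) = 0.9²·2.1² + 0.8²·3.4² + 2·[0.72·2.1·3.4·0.34] = 10.9705 + 3.49574 = 14.4662.
Under uncorrelated errors the observed covariances equal the true-score covariances, so only the own-variance terms attenuate.
True-score variance = [0.9²·2.1²·0.88 + 0.8²·3.4²·0.63] + 3.49574 = 7.80444 + 3.49574 = 11.3002.
Reliability = 11.3002 / 14.4662 = 0.781.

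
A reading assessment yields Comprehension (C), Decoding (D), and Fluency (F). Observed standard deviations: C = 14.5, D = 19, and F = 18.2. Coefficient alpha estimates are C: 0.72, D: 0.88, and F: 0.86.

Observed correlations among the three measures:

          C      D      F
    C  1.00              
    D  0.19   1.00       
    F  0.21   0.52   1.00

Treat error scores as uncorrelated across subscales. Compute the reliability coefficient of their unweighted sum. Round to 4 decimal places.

Var(C+D+F) = 14.5² + 19² + 18.2² + 2·[14.5·19·0.19 + 14.5·18.2·0.21 + 19·18.2·0.52] = 902.49 + 575.16 = 1477.65.
With uncorrelated errors the cross-covariances are all true-score covariance, so they carry over unchanged; only the diagonal terms shrink to ρᵢσᵢ².
True-score variance = [14.5²·0.72 + 19²·0.88 + 18.2²·0.86] + 575.16 = 753.926 + 575.16 = 1329.09.
Reliability = 1329.09 / 1477.65 = 0.8995.

0.8995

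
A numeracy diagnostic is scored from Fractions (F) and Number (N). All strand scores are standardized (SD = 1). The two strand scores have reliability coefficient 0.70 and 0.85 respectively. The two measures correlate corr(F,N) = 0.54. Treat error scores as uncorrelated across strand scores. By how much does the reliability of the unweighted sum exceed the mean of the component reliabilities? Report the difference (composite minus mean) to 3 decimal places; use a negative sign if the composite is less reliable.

Var(sum) = 2 + 1.08 = 3.08; true-score variance = 1.55 + 1.08 = 2.63; composite reliability = 0.8539.
Mean component reliability = 0.7750.
Difference = 0.8539 − 0.7750 = 0.079.

0.079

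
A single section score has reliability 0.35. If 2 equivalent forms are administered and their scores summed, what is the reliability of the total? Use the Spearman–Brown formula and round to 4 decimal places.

ρ_k = kρ / (1 + (k−1)ρ) = 2·0.35 / (1 + 1·0.35) = 0.700 / 1.350 = 0.5185.

0.5185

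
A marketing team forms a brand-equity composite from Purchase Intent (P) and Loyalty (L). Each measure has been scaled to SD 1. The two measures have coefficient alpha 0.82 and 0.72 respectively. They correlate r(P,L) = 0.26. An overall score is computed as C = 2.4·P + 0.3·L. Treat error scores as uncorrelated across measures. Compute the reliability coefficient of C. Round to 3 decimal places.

Var(C) = 2.4² + 0.3² + 2·[0.72·0.26] = 5.85 + 0.3744 = 6.2244.
Because errors are independent across components, Cov(Tᵢ,Tⱼ) = Cov(Xᵢ,Xⱼ); the off-diagonal part of the true-score variance is the same as above.
True-score variance = [2.4²·0.82 + 0.3²·0.72] + 0.3744 = 4.788 + 0.3744 = 5.1624.
Reliability = 5.1624 / 6.2244 = 0.829.

0.829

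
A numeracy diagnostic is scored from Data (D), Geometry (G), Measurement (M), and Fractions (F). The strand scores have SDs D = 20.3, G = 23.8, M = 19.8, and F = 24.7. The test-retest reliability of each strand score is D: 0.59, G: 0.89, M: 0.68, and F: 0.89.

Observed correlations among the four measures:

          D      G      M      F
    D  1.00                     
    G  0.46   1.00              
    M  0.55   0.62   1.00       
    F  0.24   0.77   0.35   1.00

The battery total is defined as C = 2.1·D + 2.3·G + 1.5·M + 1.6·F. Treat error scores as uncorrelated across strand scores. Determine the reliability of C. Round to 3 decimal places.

Var(C) = 2.1²·20.3² + 2.3²·23.8² + 1.5²·19.8² + 1.6²·24.7² + 2·[4.83·20.3·23.8·0.46 + 3.15·20.3·19.8·0.55 + 3.36·20.3·24.7·0.24 + 3.45·23.8·19.8·0.62 + 3.68·23.8·24.7·0.77 + 2.4·19.8·24.7·0.35] = 7257.7 + 10517.4 = 17775.1.
With uncorrelated errors the cross-covariances are all true-score covariance, so they carry over unchanged; only the diagonal terms shrink to ρᵢσᵢ².
True-score variance = [2.1²·20.3²·0.59 + 2.3²·23.8²·0.89 + 1.5²·19.8²·0.68 + 1.6²·24.7²·0.89] + 10517.4 = 5728.92 + 10517.4 = 16246.3.
Reliability = 16246.3 / 17775.1 = 0.914.

0.914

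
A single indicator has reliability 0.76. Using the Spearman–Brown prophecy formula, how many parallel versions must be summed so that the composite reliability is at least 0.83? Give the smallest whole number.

2

k ≥ ρ*(1−ρ₁)/(ρ₁(1−ρ*)) = 0.83·0.24 / (0.76·0.17) = 1.542.
Smallest integer k = 2.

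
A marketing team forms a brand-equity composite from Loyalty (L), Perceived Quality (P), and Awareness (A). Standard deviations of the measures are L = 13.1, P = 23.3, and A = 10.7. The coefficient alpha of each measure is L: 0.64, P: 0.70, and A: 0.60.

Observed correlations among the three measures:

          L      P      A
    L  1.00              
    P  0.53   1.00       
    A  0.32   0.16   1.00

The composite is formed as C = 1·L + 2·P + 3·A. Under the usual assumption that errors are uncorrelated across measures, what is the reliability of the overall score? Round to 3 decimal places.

Var(C) = 13.1² + 2²·23.3² + 3²·10.7² + 2·[2·13.1·23.3·0.53 + 3·13.1·10.7·0.32 + 6·23.3·10.7·0.16] = 3373.58 + 1394.89 = 4768.47.
Because errors are independent across components, Cov(Tᵢ,Tⱼ) = Cov(Xᵢ,Xⱼ); the off-diagonal part of the true-score variance is the same as above.
True-score variance = [13.1²·0.64 + 2²·23.3²·0.70 + 3²·10.7²·0.60] + 1394.89 = 2248.17 + 1394.89 = 3643.06.
Reliability = 3643.06 / 4768.47 = 0.764.

0.764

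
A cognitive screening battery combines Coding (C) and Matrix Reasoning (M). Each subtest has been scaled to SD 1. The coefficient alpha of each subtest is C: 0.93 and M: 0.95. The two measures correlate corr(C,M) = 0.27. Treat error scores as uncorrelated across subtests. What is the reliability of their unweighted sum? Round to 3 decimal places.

Var(C+M) = 2 + 2·[0.27] = 2 + 0.54 = 2.54.
With uncorrelated errors the cross-covariances are all true-score covariance, so they carry over unchanged; only the diagonal terms shrink to ρᵢσᵢ².
True-score variance = [0.93 + 0.95] + 0.54 = 1.88 + 0.54 = 2.42.
Reliability = 2.42 / 2.54 = 0.953.

0.953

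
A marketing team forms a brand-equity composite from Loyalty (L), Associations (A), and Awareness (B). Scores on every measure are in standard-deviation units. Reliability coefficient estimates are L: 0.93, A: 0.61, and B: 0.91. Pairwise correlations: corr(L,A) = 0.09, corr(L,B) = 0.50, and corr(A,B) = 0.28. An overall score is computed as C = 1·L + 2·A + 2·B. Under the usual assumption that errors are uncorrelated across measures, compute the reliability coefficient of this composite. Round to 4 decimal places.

0.8537

Var(C) = 1 + 2² + 2² + 2·[2·0.09 + 2·0.50 + 4·0.28] = 9 + 4.6 = 13.6.
With uncorrelated errors the cross-covariances are all true-score covariance, so they carry over unchanged; only the diagonal terms shrink to ρᵢσᵢ².
True-score variance = [0.93 + 2²·0.61 + 2²·0.91] + 4.6 = 7.01 + 4.6 = 11.61.
Reliability = 11.61 / 13.6 = 0.8537.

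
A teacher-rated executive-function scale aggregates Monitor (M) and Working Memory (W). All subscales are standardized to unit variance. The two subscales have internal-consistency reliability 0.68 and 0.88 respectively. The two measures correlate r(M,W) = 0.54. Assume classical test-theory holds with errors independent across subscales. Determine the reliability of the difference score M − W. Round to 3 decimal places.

0.522

Var(M−W) = 1 + 1 − 2·0.54 = 2 − 1.08 = 0.92.
Because errors are independent across components, Cov(Tᵢ,Tⱼ) = Cov(Xᵢ,Xⱼ); the off-diagonal part of the true-score variance is the same as above.
True-score variance = [0.68 + 0.88] − 1.08 = 1.56 − 1.08 = 0.48.
Reliability = 0.48 / 0.92 = 0.522.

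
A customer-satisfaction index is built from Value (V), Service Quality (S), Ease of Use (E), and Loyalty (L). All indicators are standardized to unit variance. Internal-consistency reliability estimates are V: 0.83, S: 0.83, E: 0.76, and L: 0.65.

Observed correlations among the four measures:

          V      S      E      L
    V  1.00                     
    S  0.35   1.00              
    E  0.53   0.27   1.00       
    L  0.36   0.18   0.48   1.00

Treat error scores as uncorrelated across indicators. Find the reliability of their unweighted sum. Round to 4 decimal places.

0.8885

Var(V+S+E+L) = 4 + 2·[0.35 + 0.53 + 0.36 + 0.27 + 0.18 + 0.48] = 4 + 4.34 = 8.34.
Under uncorrelated errors the observed covariances equal the true-score covariances, so only the own-variance terms attenuate.
True-score variance = [0.83 + 0.83 + 0.76 + 0.65] + 4.34 = 3.07 + 4.34 = 7.41.
Reliability = 7.41 / 8.34 = 0.8885.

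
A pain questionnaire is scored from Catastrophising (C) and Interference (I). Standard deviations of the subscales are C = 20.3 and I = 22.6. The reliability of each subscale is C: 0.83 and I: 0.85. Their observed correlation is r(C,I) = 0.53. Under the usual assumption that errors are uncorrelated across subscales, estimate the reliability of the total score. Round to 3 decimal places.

Var(C+I) = 20.3² + 22.6² + 2·[20.3·22.6·0.53] = 922.85 + 486.307 = 1409.16.
Under uncorrelated errors the observed covariances equal the true-score covariances, so only the own-variance terms attenuate.
True-score variance = [20.3²·0.83 + 22.6²·0.85] + 486.307 = 776.181 + 486.307 = 1262.49.
Reliability = 1262.49 / 1409.16 = 0.896.

0.896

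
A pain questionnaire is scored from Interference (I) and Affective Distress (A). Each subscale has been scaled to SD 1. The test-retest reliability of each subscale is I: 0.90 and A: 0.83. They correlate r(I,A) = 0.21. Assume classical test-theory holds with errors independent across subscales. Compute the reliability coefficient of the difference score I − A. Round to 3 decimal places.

Var(I−A) = 1 + 1 − 2·0.21 = 2 − 0.42 = 1.58.
With uncorrelated errors the cross-covariances are all true-score covariance, so they carry over unchanged; only the diagonal terms shrink to ρᵢσᵢ².
True-score variance = [0.90 + 0.83] − 0.42 = 1.73 − 0.42 = 1.31.
Reliability = 1.31 / 1.58 = 0.829.

0.829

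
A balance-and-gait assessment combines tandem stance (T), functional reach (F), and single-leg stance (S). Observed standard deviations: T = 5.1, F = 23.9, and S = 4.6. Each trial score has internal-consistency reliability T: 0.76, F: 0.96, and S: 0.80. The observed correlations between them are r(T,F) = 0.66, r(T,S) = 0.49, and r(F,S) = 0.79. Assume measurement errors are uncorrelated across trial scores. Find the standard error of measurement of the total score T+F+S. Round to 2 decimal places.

5.77

Var(total) = 618.38 + 357.591 = 975.971.
True-score variance = 585.057 + 357.591 = 942.648, so reliability = 0.9659.
Error variance = 975.971 − 942.648 = 33.3228; SEM = √33.3228 = 5.77.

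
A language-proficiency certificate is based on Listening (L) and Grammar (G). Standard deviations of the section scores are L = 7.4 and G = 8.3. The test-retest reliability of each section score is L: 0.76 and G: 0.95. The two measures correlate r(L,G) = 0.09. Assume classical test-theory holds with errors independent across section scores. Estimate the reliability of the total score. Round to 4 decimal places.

Var(L+G) = 7.4² + 8.3² + 2·[7.4·8.3·0.09] = 123.65 + 11.0556 = 134.706.
With uncorrelated errors the cross-covariances are all true-score covariance, so they carry over unchanged; only the diagonal terms shrink to ρᵢσᵢ².
True-score variance = [7.4²·0.76 + 8.3²·0.95] + 11.0556 = 107.063 + 11.0556 = 118.119.
Reliability = 118.119 / 134.706 = 0.8769.

0.8769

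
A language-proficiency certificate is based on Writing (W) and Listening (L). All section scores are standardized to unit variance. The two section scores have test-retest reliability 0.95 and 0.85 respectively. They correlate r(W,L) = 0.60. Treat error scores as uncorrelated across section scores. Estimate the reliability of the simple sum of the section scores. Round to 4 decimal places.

0.9375

Var(W+L) = 2 + 2·[0.60] = 2 + 1.2 = 3.2.
With uncorrelated errors the cross-covariances are all true-score covariance, so they carry over unchanged; only the diagonal terms shrink to ρᵢσᵢ².
True-score variance = [0.95 + 0.85] + 1.2 = 1.8 + 1.2 = 3.
Reliability = 3 / 3.2 = 0.9375.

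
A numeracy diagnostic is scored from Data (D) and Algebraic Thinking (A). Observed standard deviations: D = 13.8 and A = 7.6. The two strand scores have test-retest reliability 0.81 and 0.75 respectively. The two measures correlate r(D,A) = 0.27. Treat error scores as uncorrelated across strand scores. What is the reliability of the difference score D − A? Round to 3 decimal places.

Var(D−A) = 13.8² + 7.6² − 2·13.8·7.6·0.27 = 248.2 − 56.6352 = 191.565.
With uncorrelated errors the cross-covariances are all true-score covariance, so they carry over unchanged; only the diagonal terms shrink to ρᵢσᵢ².
True-score variance = [13.8²·0.81 + 7.6²·0.75] − 56.6352 = 197.576 − 56.6352 = 140.941.
Reliability = 140.941 / 191.565 = 0.736.

0.736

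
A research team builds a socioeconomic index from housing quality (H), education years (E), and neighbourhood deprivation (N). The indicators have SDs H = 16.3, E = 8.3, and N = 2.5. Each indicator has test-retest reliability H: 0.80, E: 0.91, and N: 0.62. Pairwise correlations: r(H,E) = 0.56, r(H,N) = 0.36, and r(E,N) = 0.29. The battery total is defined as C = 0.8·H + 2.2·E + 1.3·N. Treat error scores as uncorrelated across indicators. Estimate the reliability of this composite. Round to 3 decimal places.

Var(C) = 0.8²·16.3² + 2.2²·8.3² + 1.3²·2.5² + 2·[1.76·16.3·8.3·0.56 + 1.04·16.3·2.5·0.36 + 2.86·8.3·2.5·0.29] = 514.032 + 331.617 = 845.649.
Because errors are independent across components, Cov(Tᵢ,Tⱼ) = Cov(Xᵢ,Xⱼ); the off-diagonal part of the true-score variance is the same as above.
True-score variance = [0.8²·16.3²·0.80 + 2.2²·8.3²·0.91 + 1.3²·2.5²·0.62] + 331.617 = 446.001 + 331.617 = 777.618.
Reliability = 777.618 / 845.649 = 0.920.

0.920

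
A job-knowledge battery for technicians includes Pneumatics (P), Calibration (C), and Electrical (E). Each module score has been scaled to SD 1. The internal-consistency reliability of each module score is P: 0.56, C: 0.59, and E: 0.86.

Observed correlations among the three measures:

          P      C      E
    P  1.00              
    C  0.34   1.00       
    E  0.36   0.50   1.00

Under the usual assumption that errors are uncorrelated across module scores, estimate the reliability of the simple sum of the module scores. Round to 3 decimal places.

Var(P+C+E) = 3 + 2·[0.34 + 0.36 + 0.50] = 3 + 2.4 = 5.4.
With uncorrelated errors the cross-covariances are all true-score covariance, so they carry over unchanged; only the diagonal terms shrink to ρᵢσᵢ².
True-score variance = [0.56 + 0.59 + 0.86] + 2.4 = 2.01 + 2.4 = 4.41.
Reliability = 4.41 / 5.4 = 0.817.

0.817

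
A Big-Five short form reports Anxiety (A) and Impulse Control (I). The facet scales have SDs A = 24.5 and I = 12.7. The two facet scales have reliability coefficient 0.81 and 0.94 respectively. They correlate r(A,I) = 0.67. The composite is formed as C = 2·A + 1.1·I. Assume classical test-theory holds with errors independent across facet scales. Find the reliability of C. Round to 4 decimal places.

Var(C) = 2²·24.5² + 1.1²·12.7² + 2·[2.2·24.5·12.7·0.67] = 2596.16 + 917.27 = 3513.43.
Because errors are independent across components, Cov(Tᵢ,Tⱼ) = Cov(Xᵢ,Xⱼ); the off-diagonal part of the true-score variance is the same as above.
True-score variance = [2²·24.5²·0.81 + 1.1²·12.7²·0.94] + 917.27 = 2128.26 + 917.27 = 3045.53.
Reliability = 3045.53 / 3513.43 = 0.8668.

0.8668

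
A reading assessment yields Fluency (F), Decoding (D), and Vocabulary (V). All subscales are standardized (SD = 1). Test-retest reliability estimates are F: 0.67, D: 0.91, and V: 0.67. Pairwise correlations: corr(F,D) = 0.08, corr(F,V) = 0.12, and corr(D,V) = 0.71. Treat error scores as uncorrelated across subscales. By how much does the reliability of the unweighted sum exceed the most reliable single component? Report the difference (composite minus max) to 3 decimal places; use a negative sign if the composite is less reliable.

-0.066

Var(sum) = 3 + 1.82 = 4.82; true-score variance = 2.25 + 1.82 = 4.07; composite reliability = 0.8444.
Max component reliability = 0.9100.
Difference = 0.8444 − 0.9100 = -0.066.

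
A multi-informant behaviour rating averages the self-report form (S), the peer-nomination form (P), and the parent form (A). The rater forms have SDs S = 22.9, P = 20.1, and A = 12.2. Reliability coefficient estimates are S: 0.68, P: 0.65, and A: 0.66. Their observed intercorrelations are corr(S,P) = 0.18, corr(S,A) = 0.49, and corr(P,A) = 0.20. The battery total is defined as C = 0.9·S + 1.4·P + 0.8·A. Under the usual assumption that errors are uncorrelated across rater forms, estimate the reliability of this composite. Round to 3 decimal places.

0.756

Var(C) = 0.9²·22.9² + 1.4²·20.1² + 0.8²·12.2² + 2·[1.26·22.9·20.1·0.18 + 0.72·22.9·12.2·0.49 + 1.12·20.1·12.2·0.20] = 1311.89 + 515.777 = 1827.67.
With uncorrelated errors the cross-covariances are all true-score covariance, so they carry over unchanged; only the diagonal terms shrink to ρᵢσᵢ².
True-score variance = [0.9²·22.9²·0.68 + 1.4²·20.1²·0.65 + 0.8²·12.2²·0.66] + 515.777 = 866.424 + 515.777 = 1382.2.
Reliability = 1382.2 / 1827.67 = 0.756.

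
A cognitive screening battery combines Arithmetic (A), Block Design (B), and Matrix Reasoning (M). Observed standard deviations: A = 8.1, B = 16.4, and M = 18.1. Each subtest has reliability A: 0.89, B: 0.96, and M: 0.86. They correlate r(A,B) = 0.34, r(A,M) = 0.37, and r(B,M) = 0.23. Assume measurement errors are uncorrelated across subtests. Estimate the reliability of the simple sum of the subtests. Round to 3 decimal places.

Var(A+B+M) = 8.1² + 16.4² + 18.1² + 2·[8.1·16.4·0.34 + 8.1·18.1·0.37 + 16.4·18.1·0.23] = 662.18 + 335.369 = 997.549.
Because errors are independent across components, Cov(Tᵢ,Tⱼ) = Cov(Xᵢ,Xⱼ); the off-diagonal part of the true-score variance is the same as above.
True-score variance = [8.1²·0.89 + 16.4²·0.96 + 18.1²·0.86] + 335.369 = 598.339 + 335.369 = 933.708.
Reliability = 933.708 / 997.549 = 0.936.

0.936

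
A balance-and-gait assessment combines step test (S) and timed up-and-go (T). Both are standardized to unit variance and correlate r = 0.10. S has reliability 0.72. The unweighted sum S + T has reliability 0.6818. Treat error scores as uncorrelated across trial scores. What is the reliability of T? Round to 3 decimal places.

Var(S+T) = 2 + 2·0.10 = 2.200.
True-score variance = ρ_S + ρ_T + 2·0.10, so 0.6818 = (0.72 + ρ_T + 0.20) / 2.200.
ρ_T = 0.6818·2.200 − 0.72 − 0.20 = 0.580.

0.580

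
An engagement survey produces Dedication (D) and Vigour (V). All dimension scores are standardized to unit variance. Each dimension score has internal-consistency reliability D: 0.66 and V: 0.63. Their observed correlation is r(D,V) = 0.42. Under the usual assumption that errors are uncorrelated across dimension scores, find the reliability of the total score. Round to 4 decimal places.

Var(D+V) = 2 + 2·[0.42] = 2 + 0.84 = 2.84.
Because errors are independent across components, Cov(Tᵢ,Tⱼ) = Cov(Xᵢ,Xⱼ); the off-diagonal part of the true-score variance is the same as above.
True-score variance = [0.66 + 0.63] + 0.84 = 1.29 + 0.84 = 2.13.
Reliability = 2.13 / 2.84 = 0.7500.

0.7500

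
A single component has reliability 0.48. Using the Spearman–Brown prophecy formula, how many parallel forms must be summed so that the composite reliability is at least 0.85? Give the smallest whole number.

k ≥ ρ*(1−ρ₁)/(ρ₁(1−ρ*)) = 0.85·0.52 / (0.48·0.15) = 6.139.
Smallest integer k = 7.

7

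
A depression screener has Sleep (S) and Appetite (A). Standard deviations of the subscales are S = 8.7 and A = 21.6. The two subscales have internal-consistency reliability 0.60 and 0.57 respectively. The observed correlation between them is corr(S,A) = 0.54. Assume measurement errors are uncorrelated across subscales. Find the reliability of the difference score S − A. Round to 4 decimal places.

Var(S−A) = 8.7² + 21.6² − 2·8.7·21.6·0.54 = 542.25 − 202.954 = 339.296.
Because errors are independent across components, Cov(Tᵢ,Tⱼ) = Cov(Xᵢ,Xⱼ); the off-diagonal part of the true-score variance is the same as above.
True-score variance = [8.7²·0.60 + 21.6²·0.57] − 202.954 = 311.353 − 202.954 = 108.4.
Reliability = 108.4 / 339.296 = 0.3195.

0.3195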